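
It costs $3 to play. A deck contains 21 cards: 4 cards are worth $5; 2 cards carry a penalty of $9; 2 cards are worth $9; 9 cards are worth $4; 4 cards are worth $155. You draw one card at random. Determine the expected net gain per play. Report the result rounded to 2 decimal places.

E[payout] = (4/21)·5 + (2/21)·(-9) + (2/21)·9 + (9/21)·4 + (4/21)·155 = 676/21
Expected profit = 676/21 − 3 = 613/21 ≈ $29.19

$29.19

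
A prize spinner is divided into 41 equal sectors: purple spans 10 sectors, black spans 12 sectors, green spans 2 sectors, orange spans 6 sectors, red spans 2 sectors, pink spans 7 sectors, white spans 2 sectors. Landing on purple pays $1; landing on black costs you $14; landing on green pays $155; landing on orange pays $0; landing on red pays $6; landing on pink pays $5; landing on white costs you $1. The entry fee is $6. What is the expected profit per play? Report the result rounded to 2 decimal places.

E[payout] = (10/41)·1 + (12/41)·(-14) + (2/41)·155 + (6/41)·0 + (2/41)·6 + (7/41)·5 + (2/41)·(-1) = 197/41
Expected profit = 197/41 − 6 = -49/41 ≈ -$1.20

-$1.20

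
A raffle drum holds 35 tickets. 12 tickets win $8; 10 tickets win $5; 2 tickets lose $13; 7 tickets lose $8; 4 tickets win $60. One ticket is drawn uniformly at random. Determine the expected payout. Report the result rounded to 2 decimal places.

$8.69

E[payout] = (12/35)·8 + (10/35)·5 + (2/35)·(-13) + (7/35)·(-8) + (4/35)·60 = 304/35
≈ $8.69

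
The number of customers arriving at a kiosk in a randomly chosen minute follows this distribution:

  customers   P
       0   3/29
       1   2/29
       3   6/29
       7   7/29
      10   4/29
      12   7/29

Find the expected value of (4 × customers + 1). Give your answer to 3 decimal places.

E[4x+1] = (3/29)·1 + (2/29)·5 + (6/29)·13 + (7/29)·29 + (4/29)·41 + (7/29)·49
     = 801/29 ≈ 27.621

27.621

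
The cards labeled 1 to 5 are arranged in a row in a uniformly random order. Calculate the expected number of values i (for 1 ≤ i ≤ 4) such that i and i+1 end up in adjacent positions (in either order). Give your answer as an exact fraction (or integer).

For each i ∈ {1,…,4}, let Xᵢ = 1 if i and i+1 are adjacent. P(Xᵢ=1) = 2·(5−1)!/5! = 2/5.
By linearity, E[ΣXᵢ] = (4)·(2/5) = 8/5.

8/5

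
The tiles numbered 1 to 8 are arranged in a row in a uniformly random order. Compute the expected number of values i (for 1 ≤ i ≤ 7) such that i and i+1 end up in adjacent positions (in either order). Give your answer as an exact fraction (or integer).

7/4

For each i ∈ {1,…,7}, let Xᵢ = 1 if i and i+1 are adjacent. P(Xᵢ=1) = 2·(8−1)!/8! = 2/8.
By linearity, E[ΣXᵢ] = (7)·(2/8) = 7/4.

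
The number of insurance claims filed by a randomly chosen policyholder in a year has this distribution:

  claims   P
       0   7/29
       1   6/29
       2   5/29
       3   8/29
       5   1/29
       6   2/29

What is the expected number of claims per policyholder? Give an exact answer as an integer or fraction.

57/29

E[X] = (7/29)·0 + (6/29)·1 + (5/29)·2 + (8/29)·3 + (1/29)·5 + (2/29)·6
     = 57/29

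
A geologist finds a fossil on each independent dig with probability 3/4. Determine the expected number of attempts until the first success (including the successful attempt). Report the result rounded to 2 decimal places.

For a geometric distribution, E[trials] = 1/p = 1/(3/4) = 4/3.
≈ 1.33

1.33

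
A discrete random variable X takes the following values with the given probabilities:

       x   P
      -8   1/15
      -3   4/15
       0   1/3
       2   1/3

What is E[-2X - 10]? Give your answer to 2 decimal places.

-8.67

E[-2x-10] = (1/15)·6 + (4/15)·(-4) + (1/3)·(-10) + (1/3)·(-14)
     = -26/3 ≈ -8.67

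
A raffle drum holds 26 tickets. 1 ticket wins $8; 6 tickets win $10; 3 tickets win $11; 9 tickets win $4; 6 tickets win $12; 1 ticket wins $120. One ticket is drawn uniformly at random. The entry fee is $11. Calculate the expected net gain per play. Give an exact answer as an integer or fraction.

43/26 dollars

E[payout] = (1/26)·8 + (6/26)·10 + (3/26)·11 + (9/26)·4 + (6/26)·12 + (1/26)·120 = 329/26
Expected profit = 329/26 − 11 = 43/26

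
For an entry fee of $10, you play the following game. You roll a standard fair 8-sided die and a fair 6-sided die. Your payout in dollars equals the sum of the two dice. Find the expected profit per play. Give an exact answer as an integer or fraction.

-$2

Distribution of the sum of the two dice: 2 w.p. 1/48, 3 w.p. 1/24, 4 w.p. 1/16, 5 w.p. 1/12, 6 w.p. 5/48, 7 w.p. 1/8, …
E[payout] = (1/48)·2 + (1/24)·3 + (1/16)·4 + (1/12)·5 + (5/48)·6 + (1/8)·7 + (1/8)·8 + (1/8)·9 + (5/48)·10 + (1/12)·11 + (1/16)·12 + (1/24)·13 + (1/48)·14 = 8
Expected profit = 8 − 10 = -2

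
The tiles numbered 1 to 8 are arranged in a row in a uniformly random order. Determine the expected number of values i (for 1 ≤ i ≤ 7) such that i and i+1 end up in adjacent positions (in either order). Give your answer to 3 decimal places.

1.750

For each i ∈ {1,…,7}, let Xᵢ = 1 if i and i+1 are adjacent. P(Xᵢ=1) = 2·(8−1)!/8! = 2/8.
By linearity, E[ΣXᵢ] = (7)·(2/8) = 7/4.
≈ 1.750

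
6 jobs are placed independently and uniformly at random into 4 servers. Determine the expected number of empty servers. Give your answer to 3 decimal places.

Let Xⱼ=1 if server j is empty. P(Xⱼ=1) = ((4-1)/4)^6 = 729/4096.
By linearity, E[#empty] = 4·729/4096 = 729/1024.
≈ 0.712

0.712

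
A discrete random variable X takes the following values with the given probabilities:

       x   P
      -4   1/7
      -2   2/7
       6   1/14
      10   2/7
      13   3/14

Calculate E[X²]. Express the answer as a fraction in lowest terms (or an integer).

991/14

E[X²] = (1/7)·16 + (2/7)·4 + (1/14)·36 + (2/7)·100 + (3/14)·169
     = 991/14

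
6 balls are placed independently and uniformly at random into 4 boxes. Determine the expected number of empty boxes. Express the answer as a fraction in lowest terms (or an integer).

729/1024

Let Xⱼ=1 if box j is empty. P(Xⱼ=1) = ((4-1)/4)^6 = 729/4096.
By linearity, E[#empty] = 4·729/4096 = 729/1024.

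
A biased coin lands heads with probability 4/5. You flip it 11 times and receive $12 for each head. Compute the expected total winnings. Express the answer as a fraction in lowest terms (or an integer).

528/5 dollars

E[#heads] = 11·4/5 = 44/5 (linearity over flips).
E[winnings] = 12·44/5 = 528/5.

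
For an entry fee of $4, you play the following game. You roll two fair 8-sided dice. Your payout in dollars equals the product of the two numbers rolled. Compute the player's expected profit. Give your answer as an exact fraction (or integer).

Distribution of the product of the two numbers rolled: 1 w.p. 1/64, 2 w.p. 1/32, 3 w.p. 1/32, 4 w.p. 3/64, 5 w.p. 1/32, 6 w.p. 1/16, …
E[payout] = (1/64)·1 + (1/32)·2 + (1/32)·3 + (3/64)·4 + (1/32)·5 + (1/16)·6 + (1/32)·7 + (1/16)·8 + (1/64)·9 + (1/32)·10 + (1/16)·12 + (1/32)·14 + (1/32)·15 + (3/64)·16 + (1/32)·18 + (1/32)·20 + (1/32)·21 + (1/16)·24 + (1/64)·25 + (1/32)·28 + (1/32)·30 + (1/32)·32 + (1/32)·35 + (1/64)·36 + (1/32)·40 + (1/32)·42 + (1/32)·48 + (1/64)·49 + (1/32)·56 + (1/64)·64 = 81/4
Expected profit = 81/4 − 4 = 65/4

65/4 dollars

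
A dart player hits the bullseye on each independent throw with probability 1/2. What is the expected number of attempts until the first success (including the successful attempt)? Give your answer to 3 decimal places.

2.000

For a geometric distribution, E[trials] = 1/p = 1/(1/2) = 2.
≈ 2.000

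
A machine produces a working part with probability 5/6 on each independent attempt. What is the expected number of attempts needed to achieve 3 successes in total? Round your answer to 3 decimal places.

By linearity (sum of 3 independent geometric waits), E[trials] = 3/p = 3/(5/6) = 18/5.
≈ 3.600

3.600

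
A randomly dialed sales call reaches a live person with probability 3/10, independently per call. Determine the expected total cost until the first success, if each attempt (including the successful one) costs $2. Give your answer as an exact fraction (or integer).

20/3 dollars

E[#attempts] = 1/p = 10/3; E[cost] = 2·10/3 = 20/3.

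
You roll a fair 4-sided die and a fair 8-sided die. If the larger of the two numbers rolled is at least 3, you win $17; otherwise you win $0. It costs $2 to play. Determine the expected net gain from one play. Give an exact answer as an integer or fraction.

103/8 dollars

E[payout] = (1/8)·0 + (7/8)·17 = 119/8
Expected profit = 119/8 − 2 = 103/8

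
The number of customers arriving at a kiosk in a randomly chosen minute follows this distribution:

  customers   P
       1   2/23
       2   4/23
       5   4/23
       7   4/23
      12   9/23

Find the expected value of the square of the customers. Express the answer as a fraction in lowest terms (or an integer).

E[X²] = (2/23)·1 + (4/23)·4 + (4/23)·25 + (4/23)·49 + (9/23)·144
     = 70

70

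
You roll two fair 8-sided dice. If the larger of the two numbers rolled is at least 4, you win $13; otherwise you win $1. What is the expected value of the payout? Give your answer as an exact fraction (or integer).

E[payout] = (9/64)·1 + (55/64)·13 = 181/16

181/16 dollars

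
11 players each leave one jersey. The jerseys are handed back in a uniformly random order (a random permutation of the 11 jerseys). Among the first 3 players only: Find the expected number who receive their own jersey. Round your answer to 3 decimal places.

0.273

Let Xᵢ = 1 if person i gets their own jersey. For each i, P(Xᵢ=1) = 1/11.
By linearity of expectation, E[X₁+…+X_3] = 3·(1/11) = 3/11.
≈ 0.273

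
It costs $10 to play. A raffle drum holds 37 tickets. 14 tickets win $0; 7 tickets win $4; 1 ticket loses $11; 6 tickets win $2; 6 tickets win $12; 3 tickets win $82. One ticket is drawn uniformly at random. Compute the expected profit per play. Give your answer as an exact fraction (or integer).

-23/37 dollars

E[payout] = (14/37)·0 + (7/37)·4 + (1/37)·(-11) + (6/37)·2 + (6/37)·12 + (3/37)·82 = 347/37
Expected profit = 347/37 − 10 = -23/37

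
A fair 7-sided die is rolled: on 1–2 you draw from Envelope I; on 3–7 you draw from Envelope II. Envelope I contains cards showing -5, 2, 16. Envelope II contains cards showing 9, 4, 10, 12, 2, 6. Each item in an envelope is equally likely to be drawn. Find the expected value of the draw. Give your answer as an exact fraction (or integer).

89/14

E[X | Envelope I] = (-5 + 2 + 16)/3 = 13/3
E[X | Envelope II] = (9 + 4 + 10 + 12 + 2 + 6)/6 = 43/6
E[X] = (2/7)·13/3 + (5/7)·43/6 = 89/14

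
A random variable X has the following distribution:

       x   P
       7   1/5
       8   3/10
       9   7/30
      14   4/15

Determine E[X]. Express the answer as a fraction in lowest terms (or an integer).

E[X] = (1/5)·7 + (3/10)·8 + (7/30)·9 + (4/15)·14
     = 289/30

289/30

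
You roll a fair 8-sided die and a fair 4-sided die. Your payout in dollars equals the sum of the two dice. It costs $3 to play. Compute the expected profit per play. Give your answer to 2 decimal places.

Distribution of the sum of the two dice: 2 w.p. 1/32, 3 w.p. 1/16, 4 w.p. 3/32, 5 w.p. 1/8, 6 w.p. 1/8, 7 w.p. 1/8, …
E[payout] = (1/32)·2 + (1/16)·3 + (3/32)·4 + (1/8)·5 + (1/8)·6 + (1/8)·7 + (1/8)·8 + (1/8)·9 + (3/32)·10 + (1/16)·11 + (1/32)·12 = 7
Expected profit = 7 − 3 = 4 ≈ $4.00

$4.00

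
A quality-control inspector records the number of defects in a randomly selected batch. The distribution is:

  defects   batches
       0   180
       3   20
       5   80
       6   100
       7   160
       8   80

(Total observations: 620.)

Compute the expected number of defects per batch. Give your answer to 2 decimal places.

4.55

Total = 620, so P(defects=0) = 180/620, etc.
E[X] = (9/31)·0 + (1/31)·3 + (4/31)·5 + (5/31)·6 + (8/31)·7 + (4/31)·8
     = 141/31 ≈ 4.55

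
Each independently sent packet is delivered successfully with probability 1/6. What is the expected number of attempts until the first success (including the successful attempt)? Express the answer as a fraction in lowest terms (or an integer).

For a geometric distribution, E[trials] = 1/p = 1/(1/6) = 6.

6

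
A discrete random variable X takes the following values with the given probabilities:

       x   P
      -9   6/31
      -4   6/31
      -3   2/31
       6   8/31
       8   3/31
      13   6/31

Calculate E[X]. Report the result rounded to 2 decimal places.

E[X] = (6/31)·(-9) + (6/31)·(-4) + (2/31)·(-3) + (8/31)·6 + (3/31)·8 + (6/31)·13
     = 66/31 ≈ 2.13

2.13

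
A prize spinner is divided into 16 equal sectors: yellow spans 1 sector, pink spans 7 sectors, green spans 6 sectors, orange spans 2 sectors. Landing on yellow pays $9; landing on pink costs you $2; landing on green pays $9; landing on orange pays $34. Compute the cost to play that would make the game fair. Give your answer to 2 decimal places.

$7.31

E[payout] = (1/16)·9 + (7/16)·(-2) + (6/16)·9 + (2/16)·34 = 117/16
Fair fee = E[payout] = 117/16 ≈ $7.31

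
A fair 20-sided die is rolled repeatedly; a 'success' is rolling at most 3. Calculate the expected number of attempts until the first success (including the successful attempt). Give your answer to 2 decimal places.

For a geometric distribution, E[trials] = 1/p = 1/(3/20) = 20/3.
≈ 6.67

6.67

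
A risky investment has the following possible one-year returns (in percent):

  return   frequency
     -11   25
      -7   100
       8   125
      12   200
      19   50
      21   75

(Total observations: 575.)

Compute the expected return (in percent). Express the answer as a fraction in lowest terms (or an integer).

198/23

Total = 575, so P(return=-11) = 25/575, etc.
E[X] = (1/23)·(-11) + (4/23)·(-7) + (5/23)·8 + (8/23)·12 + (2/23)·19 + (3/23)·21
     = 198/23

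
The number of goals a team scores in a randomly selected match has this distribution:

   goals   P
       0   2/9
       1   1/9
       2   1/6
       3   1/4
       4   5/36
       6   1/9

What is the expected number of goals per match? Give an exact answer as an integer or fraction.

E[X] = (2/9)·0 + (1/9)·1 + (1/6)·2 + (1/4)·3 + (5/36)·4 + (1/9)·6
     = 29/12

29/12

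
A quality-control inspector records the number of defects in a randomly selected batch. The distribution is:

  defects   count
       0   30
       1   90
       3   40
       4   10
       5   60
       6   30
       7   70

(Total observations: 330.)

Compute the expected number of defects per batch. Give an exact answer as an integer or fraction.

122/33

Total = 330, so P(defects=0) = 30/330, etc.
E[X] = (1/11)·0 + (3/11)·1 + (4/33)·3 + (1/33)·4 + (2/11)·5 + (1/11)·6 + (7/33)·7
     = 122/33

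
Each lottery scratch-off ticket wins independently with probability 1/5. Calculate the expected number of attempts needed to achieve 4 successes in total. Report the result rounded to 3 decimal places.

By linearity (sum of 4 independent geometric waits), E[trials] = 4/p = 4/(1/5) = 20.
≈ 20.000

20.000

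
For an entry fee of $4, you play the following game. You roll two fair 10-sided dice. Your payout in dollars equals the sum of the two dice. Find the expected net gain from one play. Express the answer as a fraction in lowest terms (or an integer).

$7

Distribution of the sum of the two dice: 2 w.p. 1/100, 3 w.p. 1/50, 4 w.p. 3/100, 5 w.p. 1/25, 6 w.p. 1/20, 7 w.p. 3/50, …
E[payout] = (1/100)·2 + (1/50)·3 + (3/100)·4 + (1/25)·5 + (1/20)·6 + (3/50)·7 + (7/100)·8 + (2/25)·9 + (9/100)·10 + (1/10)·11 + (9/100)·12 + (2/25)·13 + (7/100)·14 + (3/50)·15 + (1/20)·16 + (1/25)·17 + (3/100)·18 + (1/50)·19 + (1/100)·20 = 11
Expected profit = 11 − 4 = 7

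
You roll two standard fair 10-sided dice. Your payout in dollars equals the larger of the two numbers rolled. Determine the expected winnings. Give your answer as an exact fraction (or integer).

143/20 dollars

Distribution of the larger of the two numbers rolled: 1 w.p. 1/100, 2 w.p. 3/100, 3 w.p. 1/20, 4 w.p. 7/100, 5 w.p. 9/100, 6 w.p. 11/100, …
E[payout] = (1/100)·1 + (3/100)·2 + (1/20)·3 + (7/100)·4 + (9/100)·5 + (11/100)·6 + (13/100)·7 + (3/20)·8 + (17/100)·9 + (19/100)·10 = 143/20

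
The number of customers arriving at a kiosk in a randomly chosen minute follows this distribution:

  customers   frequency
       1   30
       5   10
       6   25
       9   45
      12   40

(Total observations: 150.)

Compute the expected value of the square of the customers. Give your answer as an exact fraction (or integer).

Total = 150, so P(customers=1) = 30/150, etc.
E[X²] = (1/5)·1 + (1/15)·25 + (1/6)·36 + (3/10)·81 + (4/15)·144
     = 2117/30

2117/30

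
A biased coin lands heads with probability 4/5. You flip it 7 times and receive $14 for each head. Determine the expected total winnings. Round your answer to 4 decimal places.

$78.4000

E[#heads] = 7·4/5 = 28/5 (linearity over flips).
E[winnings] = 14·28/5 = 392/5.
≈ 78.4000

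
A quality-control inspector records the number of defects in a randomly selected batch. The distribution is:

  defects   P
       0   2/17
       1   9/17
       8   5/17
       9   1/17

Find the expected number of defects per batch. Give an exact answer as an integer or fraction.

58/17

E[X] = (2/17)·0 + (9/17)·1 + (5/17)·8 + (1/17)·9
     = 58/17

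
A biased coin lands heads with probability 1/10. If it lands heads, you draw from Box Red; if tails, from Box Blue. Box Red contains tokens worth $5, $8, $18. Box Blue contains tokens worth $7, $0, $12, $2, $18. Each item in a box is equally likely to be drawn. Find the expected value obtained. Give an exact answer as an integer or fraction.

604/75 dollars

E[X | Box Red] = (5 + 8 + 18)/3 = 31/3
E[X | Box Blue] = (7 + 0 + 12 + 2 + 18)/5 = 39/5
E[X] = (1/10)·31/3 + (9/10)·39/5 = 604/75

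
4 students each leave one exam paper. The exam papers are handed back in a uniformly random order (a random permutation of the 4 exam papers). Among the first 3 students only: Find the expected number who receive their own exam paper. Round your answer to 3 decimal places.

Let Xᵢ = 1 if person i gets their own exam paper. For each i, P(Xᵢ=1) = 1/4.
By linearity of expectation, E[X₁+…+X_3] = 3·(1/4) = 3/4.
≈ 0.750

0.750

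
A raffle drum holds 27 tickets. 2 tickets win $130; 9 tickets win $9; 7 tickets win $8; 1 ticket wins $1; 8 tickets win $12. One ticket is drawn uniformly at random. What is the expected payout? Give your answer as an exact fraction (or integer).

E[payout] = (2/27)·130 + (9/27)·9 + (7/27)·8 + (1/27)·1 + (8/27)·12 = 494/27

494/27 dollars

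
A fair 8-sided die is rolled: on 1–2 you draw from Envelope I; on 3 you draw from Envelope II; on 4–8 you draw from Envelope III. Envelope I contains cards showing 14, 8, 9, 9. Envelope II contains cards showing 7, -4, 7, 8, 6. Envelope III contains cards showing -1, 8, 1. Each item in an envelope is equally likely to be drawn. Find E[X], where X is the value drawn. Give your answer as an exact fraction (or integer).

E[X | Envelope I] = (14 + 8 + 9 + 9)/4 = 10
E[X | Envelope II] = (7 − 4 + 7 + 8 + 6)/5 = 24/5
E[X | Envelope III] = (-1 + 8 + 1)/3 = 8/3
E[X] = (1/4)·10 + (1/8)·24/5 + (5/8)·8/3 = 143/30

143/30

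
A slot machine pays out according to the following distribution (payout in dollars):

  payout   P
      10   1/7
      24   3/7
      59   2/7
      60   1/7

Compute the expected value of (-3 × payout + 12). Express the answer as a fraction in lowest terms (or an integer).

-696/7

E[-3x+12] = (1/7)·(-18) + (3/7)·(-60) + (2/7)·(-165) + (1/7)·(-168)
     = -696/7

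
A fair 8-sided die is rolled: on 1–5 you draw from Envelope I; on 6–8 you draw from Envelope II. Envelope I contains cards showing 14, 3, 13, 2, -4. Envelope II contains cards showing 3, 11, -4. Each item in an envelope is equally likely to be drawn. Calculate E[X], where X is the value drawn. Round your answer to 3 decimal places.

4.750

E[X | Envelope I] = (14 + 3 + 13 + 2 − 4)/5 = 28/5
E[X | Envelope II] = (3 + 11 − 4)/3 = 10/3
E[X] = (5/8)·28/5 + (3/8)·10/3 = 19/4 ≈ 4.750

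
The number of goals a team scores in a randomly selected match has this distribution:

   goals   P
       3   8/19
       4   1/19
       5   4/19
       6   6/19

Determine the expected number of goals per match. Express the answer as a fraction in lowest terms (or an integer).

E[X] = (8/19)·3 + (1/19)·4 + (4/19)·5 + (6/19)·6
     = 84/19

84/19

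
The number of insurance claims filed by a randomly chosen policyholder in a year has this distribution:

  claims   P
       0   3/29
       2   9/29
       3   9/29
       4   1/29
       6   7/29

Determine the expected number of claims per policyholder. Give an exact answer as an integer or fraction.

E[X] = (3/29)·0 + (9/29)·2 + (9/29)·3 + (1/29)·4 + (7/29)·6
     = 91/29

91/29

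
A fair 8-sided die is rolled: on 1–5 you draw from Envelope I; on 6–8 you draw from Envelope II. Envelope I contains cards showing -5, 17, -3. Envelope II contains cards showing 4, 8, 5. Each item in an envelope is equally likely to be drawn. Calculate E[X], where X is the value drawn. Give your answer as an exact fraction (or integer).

4

E[X | Envelope I] = (-5 + 17 − 3)/3 = 3
E[X | Envelope II] = (4 + 8 + 5)/3 = 17/3
E[X] = (5/8)·3 + (3/8)·17/3 = 4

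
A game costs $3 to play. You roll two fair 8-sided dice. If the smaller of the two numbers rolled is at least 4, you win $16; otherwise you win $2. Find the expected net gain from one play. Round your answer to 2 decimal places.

E[payout] = (39/64)·2 + (25/64)·16 = 239/32
Expected profit = 239/32 − 3 = 143/32 ≈ $4.47

$4.47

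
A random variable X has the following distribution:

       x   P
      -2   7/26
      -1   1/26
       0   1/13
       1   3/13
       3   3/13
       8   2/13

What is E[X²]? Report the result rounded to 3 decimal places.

13.269

E[X²] = (7/26)·4 + (1/26)·1 + (1/13)·0 + (3/13)·1 + (3/13)·9 + (2/13)·64
     = 345/26 ≈ 13.269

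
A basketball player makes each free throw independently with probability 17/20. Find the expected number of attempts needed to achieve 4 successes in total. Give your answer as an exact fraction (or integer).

By linearity (sum of 4 independent geometric waits), E[trials] = 4/p = 4/(17/20) = 80/17.

80/17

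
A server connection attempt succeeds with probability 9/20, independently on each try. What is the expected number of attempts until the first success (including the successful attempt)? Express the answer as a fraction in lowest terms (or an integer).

20/9

For a geometric distribution, E[trials] = 1/p = 1/(9/20) = 20/9.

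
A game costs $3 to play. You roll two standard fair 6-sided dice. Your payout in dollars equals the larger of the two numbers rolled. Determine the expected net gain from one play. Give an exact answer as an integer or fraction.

Distribution of the larger of the two numbers rolled: 1 w.p. 1/36, 2 w.p. 1/12, 3 w.p. 5/36, 4 w.p. 7/36, 5 w.p. 1/4, 6 w.p. 11/36
E[payout] = (1/36)·1 + (1/12)·2 + (5/36)·3 + (7/36)·4 + (1/4)·5 + (11/36)·6 = 161/36
Expected profit = 161/36 − 3 = 53/36

53/36 dollars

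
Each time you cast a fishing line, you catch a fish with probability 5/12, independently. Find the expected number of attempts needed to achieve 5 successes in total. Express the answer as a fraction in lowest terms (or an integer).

12

By linearity (sum of 5 independent geometric waits), E[trials] = 5/p = 5/(5/12) = 12.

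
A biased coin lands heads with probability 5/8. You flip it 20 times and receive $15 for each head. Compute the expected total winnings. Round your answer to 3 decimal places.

$187.500

E[#heads] = 20·5/8 = 25/2 (linearity over flips).
E[winnings] = 15·25/2 = 375/2.
≈ 187.500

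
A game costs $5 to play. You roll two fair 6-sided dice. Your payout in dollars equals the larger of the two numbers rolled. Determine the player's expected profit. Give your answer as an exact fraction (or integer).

-19/36 dollars

Distribution of the larger of the two numbers rolled: 1 w.p. 1/36, 2 w.p. 1/12, 3 w.p. 5/36, 4 w.p. 7/36, 5 w.p. 1/4, 6 w.p. 11/36
E[payout] = (1/36)·1 + (1/12)·2 + (5/36)·3 + (7/36)·4 + (1/4)·5 + (11/36)·6 = 161/36
Expected profit = 161/36 − 5 = -19/36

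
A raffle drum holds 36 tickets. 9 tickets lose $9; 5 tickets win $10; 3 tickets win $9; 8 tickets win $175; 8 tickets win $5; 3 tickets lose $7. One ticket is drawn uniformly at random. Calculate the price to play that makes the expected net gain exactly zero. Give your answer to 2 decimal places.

E[payout] = (9/36)·(-9) + (5/36)·10 + (3/36)·9 + (8/36)·175 + (8/36)·5 + (3/36)·(-7) = 1415/36
Fair fee = E[payout] = 1415/36 ≈ $39.31

$39.31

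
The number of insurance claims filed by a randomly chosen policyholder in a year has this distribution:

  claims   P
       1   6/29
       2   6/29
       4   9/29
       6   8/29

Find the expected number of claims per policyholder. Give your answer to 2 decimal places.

3.52

E[X] = (6/29)·1 + (6/29)·2 + (9/29)·4 + (8/29)·6
     = 102/29 ≈ 3.52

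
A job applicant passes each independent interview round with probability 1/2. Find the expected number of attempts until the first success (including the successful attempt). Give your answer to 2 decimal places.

2.00

For a geometric distribution, E[trials] = 1/p = 1/(1/2) = 2.
≈ 2.00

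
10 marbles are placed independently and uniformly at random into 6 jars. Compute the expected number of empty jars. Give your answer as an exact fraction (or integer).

Let Xⱼ=1 if jar j is empty. P(Xⱼ=1) = ((6-1)/6)^10 = 9765625/60466176.
By linearity, E[#empty] = 6·9765625/60466176 = 9765625/10077696.

9765625/10077696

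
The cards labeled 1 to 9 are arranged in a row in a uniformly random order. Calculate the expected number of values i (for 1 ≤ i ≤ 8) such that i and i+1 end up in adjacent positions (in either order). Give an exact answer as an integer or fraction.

16/9

For each i ∈ {1,…,8}, let Xᵢ = 1 if i and i+1 are adjacent. P(Xᵢ=1) = 2·(9−1)!/9! = 2/9.
By linearity, E[ΣXᵢ] = (8)·(2/9) = 16/9.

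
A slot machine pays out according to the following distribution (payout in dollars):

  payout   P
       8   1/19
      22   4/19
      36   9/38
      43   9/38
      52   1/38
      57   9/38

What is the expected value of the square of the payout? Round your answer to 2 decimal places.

E[X²] = (1/19)·64 + (4/19)·484 + (9/38)·1296 + (9/38)·1849 + (1/38)·2704 + (9/38)·3249
     = 32125/19 ≈ 1690.79

1690.79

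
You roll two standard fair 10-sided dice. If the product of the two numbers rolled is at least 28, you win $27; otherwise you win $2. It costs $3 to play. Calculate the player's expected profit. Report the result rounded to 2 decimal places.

E[payout] = (11/20)·2 + (9/20)·27 = 53/4
Expected profit = 53/4 − 3 = 41/4 ≈ $10.25

$10.25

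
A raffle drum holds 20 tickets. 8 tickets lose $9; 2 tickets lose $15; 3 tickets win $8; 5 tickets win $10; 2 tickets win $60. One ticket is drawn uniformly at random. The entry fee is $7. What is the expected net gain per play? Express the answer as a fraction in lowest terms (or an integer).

E[payout] = (8/20)·(-9) + (2/20)·(-15) + (3/20)·8 + (5/20)·10 + (2/20)·60 = 23/5
Expected profit = 23/5 − 7 = -12/5

-12/5 dollars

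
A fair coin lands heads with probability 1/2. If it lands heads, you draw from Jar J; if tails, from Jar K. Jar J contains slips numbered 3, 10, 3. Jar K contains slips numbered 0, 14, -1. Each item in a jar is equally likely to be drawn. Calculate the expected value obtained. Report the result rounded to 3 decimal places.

E[X | Jar J] = (3 + 10 + 3)/3 = 16/3
E[X | Jar K] = (0 + 14 − 1)/3 = 13/3
E[X] = (1/2)·16/3 + (1/2)·13/3 = 29/6 ≈ 4.833

4.833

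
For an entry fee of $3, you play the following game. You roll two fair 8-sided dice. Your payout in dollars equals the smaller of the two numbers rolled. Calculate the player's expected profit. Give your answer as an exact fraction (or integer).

Distribution of the smaller of the two numbers rolled: 1 w.p. 15/64, 2 w.p. 13/64, 3 w.p. 11/64, 4 w.p. 9/64, 5 w.p. 7/64, 6 w.p. 5/64, …
E[payout] = (15/64)·1 + (13/64)·2 + (11/64)·3 + (9/64)·4 + (7/64)·5 + (5/64)·6 + (3/64)·7 + (1/64)·8 = 51/16
Expected profit = 51/16 − 3 = 3/16

3/16 dollars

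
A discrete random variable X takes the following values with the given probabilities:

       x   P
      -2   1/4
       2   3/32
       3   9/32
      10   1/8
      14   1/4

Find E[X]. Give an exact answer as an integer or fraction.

169/32

E[X] = (1/4)·(-2) + (3/32)·2 + (9/32)·3 + (1/8)·10 + (1/4)·14
     = 169/32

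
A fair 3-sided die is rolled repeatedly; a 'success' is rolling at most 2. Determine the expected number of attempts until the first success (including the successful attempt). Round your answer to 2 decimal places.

1.50

For a geometric distribution, E[trials] = 1/p = 1/(2/3) = 3/2.
≈ 1.50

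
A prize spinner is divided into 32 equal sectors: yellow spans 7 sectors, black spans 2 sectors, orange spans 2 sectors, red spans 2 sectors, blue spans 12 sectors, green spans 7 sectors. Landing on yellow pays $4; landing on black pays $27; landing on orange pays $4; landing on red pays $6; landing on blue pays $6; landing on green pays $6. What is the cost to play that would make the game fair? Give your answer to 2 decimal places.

E[payout] = (7/32)·4 + (2/32)·27 + (2/32)·4 + (2/32)·6 + (12/32)·6 + (7/32)·6 = 27/4
Fair fee = E[payout] = 27/4 ≈ $6.75

$6.75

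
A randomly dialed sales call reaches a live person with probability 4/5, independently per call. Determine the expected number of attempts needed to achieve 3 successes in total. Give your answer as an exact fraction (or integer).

By linearity (sum of 3 independent geometric waits), E[trials] = 3/p = 3/(4/5) = 15/4.

15/4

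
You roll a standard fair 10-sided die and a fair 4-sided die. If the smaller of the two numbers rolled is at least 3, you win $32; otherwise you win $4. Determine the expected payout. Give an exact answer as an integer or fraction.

76/5 dollars

E[payout] = (3/5)·4 + (2/5)·32 = 76/5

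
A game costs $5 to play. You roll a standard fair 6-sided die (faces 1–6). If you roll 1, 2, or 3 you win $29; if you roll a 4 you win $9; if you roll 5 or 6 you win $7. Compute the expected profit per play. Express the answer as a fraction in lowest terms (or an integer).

E[payout] = (1/3)·7 + (1/6)·9 + (1/2)·29 = 55/3
Expected profit = 55/3 − 5 = 40/3

40/3 dollars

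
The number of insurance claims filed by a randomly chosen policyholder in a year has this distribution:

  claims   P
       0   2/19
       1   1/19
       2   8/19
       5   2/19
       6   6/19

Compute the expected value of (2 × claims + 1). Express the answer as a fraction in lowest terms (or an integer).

E[2x+1] = (2/19)·1 + (1/19)·3 + (8/19)·5 + (2/19)·11 + (6/19)·13
     = 145/19

145/19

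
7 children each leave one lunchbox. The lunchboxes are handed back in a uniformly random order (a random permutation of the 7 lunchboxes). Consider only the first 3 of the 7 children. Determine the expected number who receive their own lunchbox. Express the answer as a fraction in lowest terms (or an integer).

Let Xᵢ = 1 if person i gets their own lunchbox. For each i, P(Xᵢ=1) = 1/7.
By linearity of expectation, E[X₁+…+X_3] = 3·(1/7) = 3/7.

3/7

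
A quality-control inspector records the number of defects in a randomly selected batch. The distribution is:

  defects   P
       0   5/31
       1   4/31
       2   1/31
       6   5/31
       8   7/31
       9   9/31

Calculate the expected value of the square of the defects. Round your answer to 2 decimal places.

44.03

E[X²] = (5/31)·0 + (4/31)·1 + (1/31)·4 + (5/31)·36 + (7/31)·64 + (9/31)·81
     = 1365/31 ≈ 44.03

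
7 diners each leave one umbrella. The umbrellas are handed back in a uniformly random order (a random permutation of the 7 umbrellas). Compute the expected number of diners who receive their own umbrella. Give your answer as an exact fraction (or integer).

Let Xᵢ = 1 if person i gets their own umbrella. For each i, P(Xᵢ=1) = 1/7.
By linearity of expectation, E[X₁+…+X_7] = 7·(1/7) = 1.

1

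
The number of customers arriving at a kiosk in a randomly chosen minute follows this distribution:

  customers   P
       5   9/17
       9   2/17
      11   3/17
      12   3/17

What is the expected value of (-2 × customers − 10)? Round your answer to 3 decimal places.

-25.529

E[-2x-10] = (9/17)·(-20) + (2/17)·(-28) + (3/17)·(-32) + (3/17)·(-34)
     = -434/17 ≈ -25.529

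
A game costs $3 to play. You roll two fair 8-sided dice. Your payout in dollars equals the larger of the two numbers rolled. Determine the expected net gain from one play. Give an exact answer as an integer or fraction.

45/16 dollars

Distribution of the larger of the two numbers rolled: 1 w.p. 1/64, 2 w.p. 3/64, 3 w.p. 5/64, 4 w.p. 7/64, 5 w.p. 9/64, 6 w.p. 11/64, …
E[payout] = (1/64)·1 + (3/64)·2 + (5/64)·3 + (7/64)·4 + (9/64)·5 + (11/64)·6 + (13/64)·7 + (15/64)·8 = 93/16
Expected profit = 93/16 − 3 = 45/16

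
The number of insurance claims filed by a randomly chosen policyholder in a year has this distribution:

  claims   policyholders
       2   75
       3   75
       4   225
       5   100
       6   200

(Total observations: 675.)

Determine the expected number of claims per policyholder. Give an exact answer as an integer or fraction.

Total = 675, so P(claims=2) = 75/675, etc.
E[X] = (1/9)·2 + (1/9)·3 + (1/3)·4 + (4/27)·5 + (8/27)·6
     = 119/27

119/27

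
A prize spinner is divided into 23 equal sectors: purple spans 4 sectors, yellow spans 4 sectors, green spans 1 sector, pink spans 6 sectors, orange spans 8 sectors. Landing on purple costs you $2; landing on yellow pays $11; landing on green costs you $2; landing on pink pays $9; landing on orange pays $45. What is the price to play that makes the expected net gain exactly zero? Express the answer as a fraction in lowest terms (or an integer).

448/23 dollars

E[payout] = (4/23)·(-2) + (4/23)·11 + (1/23)·(-2) + (6/23)·9 + (8/23)·45 = 448/23
Fair fee = E[payout] = 448/23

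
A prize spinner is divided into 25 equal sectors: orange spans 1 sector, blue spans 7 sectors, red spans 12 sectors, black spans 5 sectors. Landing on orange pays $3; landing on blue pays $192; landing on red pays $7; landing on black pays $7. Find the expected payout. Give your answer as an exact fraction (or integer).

E[payout] = (1/25)·3 + (7/25)·192 + (12/25)·7 + (5/25)·7 = 1466/25

1466/25 dollars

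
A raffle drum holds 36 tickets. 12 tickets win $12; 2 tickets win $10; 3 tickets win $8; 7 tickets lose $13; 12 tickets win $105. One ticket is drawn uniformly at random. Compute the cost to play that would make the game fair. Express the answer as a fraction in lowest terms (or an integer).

E[payout] = (12/36)·12 + (2/36)·10 + (3/36)·8 + (7/36)·(-13) + (12/36)·105 = 1357/36
Fair fee = E[payout] = 1357/36

1357/36 dollars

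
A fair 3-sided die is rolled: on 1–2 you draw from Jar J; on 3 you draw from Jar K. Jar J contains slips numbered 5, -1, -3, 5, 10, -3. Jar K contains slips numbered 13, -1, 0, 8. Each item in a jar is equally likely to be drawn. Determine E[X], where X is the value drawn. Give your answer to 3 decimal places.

E[X | Jar J] = (5 − 1 − 3 + 5 + 10 − 3)/6 = 13/6
E[X | Jar K] = (13 − 1 + 0 + 8)/4 = 5
E[X] = (2/3)·13/6 + (1/3)·5 = 28/9 ≈ 3.111

3.111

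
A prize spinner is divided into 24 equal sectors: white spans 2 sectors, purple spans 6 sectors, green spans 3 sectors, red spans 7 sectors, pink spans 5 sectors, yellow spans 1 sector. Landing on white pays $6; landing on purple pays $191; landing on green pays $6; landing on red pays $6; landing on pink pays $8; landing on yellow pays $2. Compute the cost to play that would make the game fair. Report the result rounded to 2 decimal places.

E[payout] = (2/24)·6 + (6/24)·191 + (3/24)·6 + (7/24)·6 + (5/24)·8 + (1/24)·2 = 105/2
Fair fee = E[payout] = 105/2 ≈ $52.50

$52.50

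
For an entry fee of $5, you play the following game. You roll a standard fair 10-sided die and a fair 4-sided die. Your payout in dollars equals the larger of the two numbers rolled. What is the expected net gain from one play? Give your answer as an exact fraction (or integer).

Distribution of the larger of the two numbers rolled: 1 w.p. 1/40, 2 w.p. 3/40, 3 w.p. 1/8, 4 w.p. 7/40, 5 w.p. 1/10, 6 w.p. 1/10, …
E[payout] = (1/40)·1 + (3/40)·2 + (1/8)·3 + (7/40)·4 + (1/10)·5 + (1/10)·6 + (1/10)·7 + (1/10)·8 + (1/10)·9 + (1/10)·10 = 23/4
Expected profit = 23/4 − 5 = 3/4

3/4 dollars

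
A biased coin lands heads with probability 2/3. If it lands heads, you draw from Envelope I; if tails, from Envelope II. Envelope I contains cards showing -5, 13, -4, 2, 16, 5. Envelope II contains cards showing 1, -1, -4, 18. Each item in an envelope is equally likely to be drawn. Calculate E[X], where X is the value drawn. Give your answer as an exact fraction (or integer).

E[X | Envelope I] = (-5 + 13 − 4 + 2 + 16 + 5)/6 = 9/2
E[X | Envelope II] = (1 − 1 − 4 + 18)/4 = 7/2
E[X] = (2/3)·9/2 + (1/3)·7/2 = 25/6

25/6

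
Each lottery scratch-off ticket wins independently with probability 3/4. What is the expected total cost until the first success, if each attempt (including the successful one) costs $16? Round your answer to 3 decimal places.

E[#attempts] = 1/p = 4/3; E[cost] = 16·4/3 = 64/3.
≈ 21.333

$21.333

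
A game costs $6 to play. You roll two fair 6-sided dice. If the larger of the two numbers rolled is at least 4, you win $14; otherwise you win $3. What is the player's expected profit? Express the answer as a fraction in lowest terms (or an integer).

21/4 dollars

E[payout] = (1/4)·3 + (3/4)·14 = 45/4
Expected profit = 45/4 − 6 = 21/4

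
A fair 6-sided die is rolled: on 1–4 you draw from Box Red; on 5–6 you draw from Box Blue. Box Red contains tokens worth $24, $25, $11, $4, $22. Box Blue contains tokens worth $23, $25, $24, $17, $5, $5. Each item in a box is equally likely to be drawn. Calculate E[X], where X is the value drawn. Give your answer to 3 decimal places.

$16.967

E[X | Box Red] = (24 + 25 + 11 + 4 + 22)/5 = 86/5
E[X | Box Blue] = (23 + 25 + 24 + 17 + 5 + 5)/6 = 33/2
E[X] = (2/3)·86/5 + (1/3)·33/2 = 509/30 ≈ 16.967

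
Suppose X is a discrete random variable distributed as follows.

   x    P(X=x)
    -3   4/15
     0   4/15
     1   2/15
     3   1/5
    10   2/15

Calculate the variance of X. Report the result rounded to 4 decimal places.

E[X] = (4/15)·(-3) + (4/15)·0 + (2/15)·1 + (1/5)·3 + (2/15)·10 = 19/15
E[X²] = (4/15)·9 + (4/15)·0 + (2/15)·1 + (1/5)·9 + (2/15)·100 = 53/3
Var(X) = 53/3 − (19/15)² = 3614/225 ≈ 16.0622

16.0622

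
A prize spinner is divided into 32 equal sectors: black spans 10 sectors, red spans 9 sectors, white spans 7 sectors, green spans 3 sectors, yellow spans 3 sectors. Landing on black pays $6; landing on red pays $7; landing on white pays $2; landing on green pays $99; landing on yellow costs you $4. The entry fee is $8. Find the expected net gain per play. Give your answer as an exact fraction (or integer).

E[payout] = (10/32)·6 + (9/32)·7 + (7/32)·2 + (3/32)·99 + (3/32)·(-4) = 211/16
Expected profit = 211/16 − 8 = 83/16

83/16 dollars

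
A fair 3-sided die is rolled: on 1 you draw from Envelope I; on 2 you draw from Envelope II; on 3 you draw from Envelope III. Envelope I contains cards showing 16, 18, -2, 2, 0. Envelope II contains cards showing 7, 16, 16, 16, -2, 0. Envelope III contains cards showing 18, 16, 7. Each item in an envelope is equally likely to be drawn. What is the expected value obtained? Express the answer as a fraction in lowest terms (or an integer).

E[X | Envelope I] = (16 + 18 − 2 + 2 + 0)/5 = 34/5
E[X | Envelope II] = (7 + 16 + 16 + 16 − 2 + 0)/6 = 53/6
E[X | Envelope III] = (18 + 16 + 7)/3 = 41/3
E[X] = (1/3)·34/5 + (1/3)·53/6 + (1/3)·41/3 = 293/30

293/30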